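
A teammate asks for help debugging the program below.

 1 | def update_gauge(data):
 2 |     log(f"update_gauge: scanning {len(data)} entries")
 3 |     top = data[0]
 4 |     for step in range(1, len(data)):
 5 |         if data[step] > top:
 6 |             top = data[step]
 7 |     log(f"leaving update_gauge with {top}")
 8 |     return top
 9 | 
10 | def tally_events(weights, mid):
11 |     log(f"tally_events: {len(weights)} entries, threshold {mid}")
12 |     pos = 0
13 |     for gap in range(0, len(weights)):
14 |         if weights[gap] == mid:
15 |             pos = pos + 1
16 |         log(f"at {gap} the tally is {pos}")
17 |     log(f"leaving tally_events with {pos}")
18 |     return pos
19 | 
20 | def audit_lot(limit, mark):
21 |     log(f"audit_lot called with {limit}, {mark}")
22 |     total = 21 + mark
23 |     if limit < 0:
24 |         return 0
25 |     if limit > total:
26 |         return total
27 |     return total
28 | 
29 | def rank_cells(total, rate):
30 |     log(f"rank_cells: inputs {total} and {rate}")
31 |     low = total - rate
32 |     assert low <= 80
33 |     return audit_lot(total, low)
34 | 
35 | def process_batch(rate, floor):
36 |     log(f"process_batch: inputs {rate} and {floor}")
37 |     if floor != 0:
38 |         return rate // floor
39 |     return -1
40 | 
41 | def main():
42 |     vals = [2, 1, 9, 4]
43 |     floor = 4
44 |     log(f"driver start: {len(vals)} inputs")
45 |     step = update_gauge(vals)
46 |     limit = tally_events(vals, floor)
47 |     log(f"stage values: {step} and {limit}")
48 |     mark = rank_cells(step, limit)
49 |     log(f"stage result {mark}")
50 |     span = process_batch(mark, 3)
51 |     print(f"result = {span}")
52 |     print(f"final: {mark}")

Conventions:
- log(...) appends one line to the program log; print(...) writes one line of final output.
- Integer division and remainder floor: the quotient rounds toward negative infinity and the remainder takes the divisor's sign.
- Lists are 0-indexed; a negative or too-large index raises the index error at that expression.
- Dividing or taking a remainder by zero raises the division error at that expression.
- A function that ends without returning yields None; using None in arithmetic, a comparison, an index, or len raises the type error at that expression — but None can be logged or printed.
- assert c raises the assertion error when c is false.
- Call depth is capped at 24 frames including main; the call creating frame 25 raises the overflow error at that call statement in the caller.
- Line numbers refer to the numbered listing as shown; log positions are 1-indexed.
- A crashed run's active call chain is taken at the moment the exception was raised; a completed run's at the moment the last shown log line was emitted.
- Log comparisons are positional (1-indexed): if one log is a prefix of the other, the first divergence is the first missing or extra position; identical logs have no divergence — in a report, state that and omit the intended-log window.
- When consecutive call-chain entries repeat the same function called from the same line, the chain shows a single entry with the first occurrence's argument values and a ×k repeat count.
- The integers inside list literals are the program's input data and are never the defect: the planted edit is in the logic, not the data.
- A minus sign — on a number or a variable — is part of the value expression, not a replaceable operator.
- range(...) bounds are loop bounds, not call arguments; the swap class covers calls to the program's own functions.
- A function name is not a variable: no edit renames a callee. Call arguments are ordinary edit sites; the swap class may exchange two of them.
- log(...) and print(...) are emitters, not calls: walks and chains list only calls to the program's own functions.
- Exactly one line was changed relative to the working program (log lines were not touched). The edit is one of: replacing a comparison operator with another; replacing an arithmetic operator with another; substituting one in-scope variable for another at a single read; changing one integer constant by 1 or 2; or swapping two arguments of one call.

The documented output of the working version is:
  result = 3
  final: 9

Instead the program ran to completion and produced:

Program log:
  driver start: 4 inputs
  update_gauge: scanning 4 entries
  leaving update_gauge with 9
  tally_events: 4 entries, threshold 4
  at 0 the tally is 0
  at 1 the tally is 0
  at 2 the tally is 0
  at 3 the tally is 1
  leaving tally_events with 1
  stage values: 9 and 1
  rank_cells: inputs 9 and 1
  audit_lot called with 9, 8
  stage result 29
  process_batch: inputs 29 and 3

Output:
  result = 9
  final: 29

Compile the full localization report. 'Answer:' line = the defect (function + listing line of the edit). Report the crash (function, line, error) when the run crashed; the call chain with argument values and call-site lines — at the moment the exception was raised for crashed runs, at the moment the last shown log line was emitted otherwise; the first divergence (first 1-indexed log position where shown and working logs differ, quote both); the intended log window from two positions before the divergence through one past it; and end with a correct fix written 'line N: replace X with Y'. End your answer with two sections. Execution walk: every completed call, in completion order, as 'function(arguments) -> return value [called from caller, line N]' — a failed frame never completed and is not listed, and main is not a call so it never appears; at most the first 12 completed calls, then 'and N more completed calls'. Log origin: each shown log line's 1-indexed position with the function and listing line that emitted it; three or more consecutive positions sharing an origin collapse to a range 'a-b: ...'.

Answer: the defect is in audit_lot at line 27.
Core observation: The log first diverges at position 13: the faulty run prints 'stage result 29' where the working version prints 'stage result 9'.
Call chain: main -> process_batch(29, 3) (called at line 50).
First divergence: position 13 — shown 'stage result 29', intended 'stage result 9'.
Intended log window:
  11: rank_cells: inputs 9 and 1
  12: audit_lot called with 9, 8
  13: stage result 9
  14: process_batch: inputs 9 and 3
Execution walk:
  update_gauge([2, 1, 9, 4]) -> 9  [called from main, line 45]
  tally_events([2, 1, 9, 4], 4) -> 1  [called from main, line 46]
  audit_lot(9, 8) -> 29  [called from rank_cells, line 33]
  rank_cells(9, 1) -> 29  [called from main, line 48]
  process_batch(29, 3) -> 9  [called from main, line 50]
Origin of each log line:
  1 — main, line 44
  2 — update_gauge, line 2
  3 — update_gauge, line 7
  4 — tally_events, line 11
  5-8 — tally_events, line 16
  9 — tally_events, line 17
  10 — main, line 47
  11 — rank_cells, line 30
  12 — audit_lot, line 21
  13 — main, line 49
  14 — process_batch, line 36
A correct fix: line 27: replace `total` with `limit`.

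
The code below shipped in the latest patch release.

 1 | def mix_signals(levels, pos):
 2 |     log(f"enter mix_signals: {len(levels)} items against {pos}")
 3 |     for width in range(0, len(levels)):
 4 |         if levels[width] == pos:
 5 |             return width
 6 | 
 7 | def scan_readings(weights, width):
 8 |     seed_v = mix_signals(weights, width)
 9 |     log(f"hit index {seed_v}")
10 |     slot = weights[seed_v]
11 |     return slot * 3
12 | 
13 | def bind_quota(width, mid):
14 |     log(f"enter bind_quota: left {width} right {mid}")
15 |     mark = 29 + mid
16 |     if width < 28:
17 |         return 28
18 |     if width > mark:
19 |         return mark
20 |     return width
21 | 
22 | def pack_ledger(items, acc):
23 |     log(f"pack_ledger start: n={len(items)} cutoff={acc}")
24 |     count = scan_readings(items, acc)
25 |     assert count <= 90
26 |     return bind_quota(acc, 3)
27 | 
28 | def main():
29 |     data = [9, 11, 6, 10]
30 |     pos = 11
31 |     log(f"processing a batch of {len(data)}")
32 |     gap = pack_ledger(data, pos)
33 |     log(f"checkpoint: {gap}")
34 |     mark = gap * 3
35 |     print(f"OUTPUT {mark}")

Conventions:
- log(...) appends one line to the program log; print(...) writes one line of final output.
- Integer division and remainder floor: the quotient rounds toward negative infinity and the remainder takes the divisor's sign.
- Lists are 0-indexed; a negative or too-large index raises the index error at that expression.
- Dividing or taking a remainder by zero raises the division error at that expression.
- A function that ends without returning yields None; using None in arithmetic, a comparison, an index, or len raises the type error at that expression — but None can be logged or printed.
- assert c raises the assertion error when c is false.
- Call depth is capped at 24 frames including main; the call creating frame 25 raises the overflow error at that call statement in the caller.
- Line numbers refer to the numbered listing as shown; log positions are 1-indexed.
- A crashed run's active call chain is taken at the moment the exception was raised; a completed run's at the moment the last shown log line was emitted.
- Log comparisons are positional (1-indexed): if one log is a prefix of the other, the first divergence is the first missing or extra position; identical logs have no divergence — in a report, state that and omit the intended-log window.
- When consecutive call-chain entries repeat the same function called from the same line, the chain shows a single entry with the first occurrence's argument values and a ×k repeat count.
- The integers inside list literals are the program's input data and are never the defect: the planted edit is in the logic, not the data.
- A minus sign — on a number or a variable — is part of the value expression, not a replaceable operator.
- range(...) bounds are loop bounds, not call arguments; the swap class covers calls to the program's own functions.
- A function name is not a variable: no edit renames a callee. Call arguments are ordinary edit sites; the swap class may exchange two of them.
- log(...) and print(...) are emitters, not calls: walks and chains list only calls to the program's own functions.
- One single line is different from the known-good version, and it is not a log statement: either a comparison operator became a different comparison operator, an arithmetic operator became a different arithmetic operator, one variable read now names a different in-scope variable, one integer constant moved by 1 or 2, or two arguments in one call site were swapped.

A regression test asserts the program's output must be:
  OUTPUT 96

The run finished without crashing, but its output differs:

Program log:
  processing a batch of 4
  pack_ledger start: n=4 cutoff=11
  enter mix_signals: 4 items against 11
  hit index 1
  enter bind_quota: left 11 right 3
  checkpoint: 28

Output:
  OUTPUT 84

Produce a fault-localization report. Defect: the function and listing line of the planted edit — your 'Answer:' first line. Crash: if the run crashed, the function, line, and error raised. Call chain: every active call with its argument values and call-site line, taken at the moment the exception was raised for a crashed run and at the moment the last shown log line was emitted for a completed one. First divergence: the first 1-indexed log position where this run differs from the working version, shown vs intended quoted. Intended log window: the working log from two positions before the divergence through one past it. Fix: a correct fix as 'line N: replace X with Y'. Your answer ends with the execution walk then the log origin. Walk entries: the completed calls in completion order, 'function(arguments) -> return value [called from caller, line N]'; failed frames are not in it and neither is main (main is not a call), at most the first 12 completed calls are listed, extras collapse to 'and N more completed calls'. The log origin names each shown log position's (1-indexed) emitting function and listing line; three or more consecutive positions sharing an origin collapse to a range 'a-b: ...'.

Answer: the defect is in pack_ledger at line 26.
Key observation: At log position 5 the runs split — shown 'enter bind_quota: left 11 right 3', but the working version logs 'enter bind_quota: left 33 right 3'.
Call chain: main.
First divergence: position 5 — the shown line 'enter bind_quota: left 11 right 3' should read 'enter bind_quota: left 33 right 3'.
Intended log window:
  3: enter mix_signals: 4 items against 11
  4: hit index 1
  5: enter bind_quota: left 33 right 3
  6: checkpoint: 32
Execution walk:
  mix_signals([9, 11, 6, 10], 11) -> 1  [called from scan_readings, line 8]
  scan_readings([9, 11, 6, 10], 11) -> 33  [called from pack_ledger, line 24]
  bind_quota(11, 3) -> 28  [called from pack_ledger, line 26]
  pack_ledger([9, 11, 6, 10], 11) -> 28  [called from main, line 32]
Log origin:
  1: emitted by main (line 31)
  2: emitted by pack_ledger (line 23)
  3: emitted by mix_signals (line 2)
  4: emitted by scan_readings (line 9)
  5: emitted by bind_quota (line 14)
  6: emitted by main (line 33)
A correct fix: line 26: replace `acc` with `count`.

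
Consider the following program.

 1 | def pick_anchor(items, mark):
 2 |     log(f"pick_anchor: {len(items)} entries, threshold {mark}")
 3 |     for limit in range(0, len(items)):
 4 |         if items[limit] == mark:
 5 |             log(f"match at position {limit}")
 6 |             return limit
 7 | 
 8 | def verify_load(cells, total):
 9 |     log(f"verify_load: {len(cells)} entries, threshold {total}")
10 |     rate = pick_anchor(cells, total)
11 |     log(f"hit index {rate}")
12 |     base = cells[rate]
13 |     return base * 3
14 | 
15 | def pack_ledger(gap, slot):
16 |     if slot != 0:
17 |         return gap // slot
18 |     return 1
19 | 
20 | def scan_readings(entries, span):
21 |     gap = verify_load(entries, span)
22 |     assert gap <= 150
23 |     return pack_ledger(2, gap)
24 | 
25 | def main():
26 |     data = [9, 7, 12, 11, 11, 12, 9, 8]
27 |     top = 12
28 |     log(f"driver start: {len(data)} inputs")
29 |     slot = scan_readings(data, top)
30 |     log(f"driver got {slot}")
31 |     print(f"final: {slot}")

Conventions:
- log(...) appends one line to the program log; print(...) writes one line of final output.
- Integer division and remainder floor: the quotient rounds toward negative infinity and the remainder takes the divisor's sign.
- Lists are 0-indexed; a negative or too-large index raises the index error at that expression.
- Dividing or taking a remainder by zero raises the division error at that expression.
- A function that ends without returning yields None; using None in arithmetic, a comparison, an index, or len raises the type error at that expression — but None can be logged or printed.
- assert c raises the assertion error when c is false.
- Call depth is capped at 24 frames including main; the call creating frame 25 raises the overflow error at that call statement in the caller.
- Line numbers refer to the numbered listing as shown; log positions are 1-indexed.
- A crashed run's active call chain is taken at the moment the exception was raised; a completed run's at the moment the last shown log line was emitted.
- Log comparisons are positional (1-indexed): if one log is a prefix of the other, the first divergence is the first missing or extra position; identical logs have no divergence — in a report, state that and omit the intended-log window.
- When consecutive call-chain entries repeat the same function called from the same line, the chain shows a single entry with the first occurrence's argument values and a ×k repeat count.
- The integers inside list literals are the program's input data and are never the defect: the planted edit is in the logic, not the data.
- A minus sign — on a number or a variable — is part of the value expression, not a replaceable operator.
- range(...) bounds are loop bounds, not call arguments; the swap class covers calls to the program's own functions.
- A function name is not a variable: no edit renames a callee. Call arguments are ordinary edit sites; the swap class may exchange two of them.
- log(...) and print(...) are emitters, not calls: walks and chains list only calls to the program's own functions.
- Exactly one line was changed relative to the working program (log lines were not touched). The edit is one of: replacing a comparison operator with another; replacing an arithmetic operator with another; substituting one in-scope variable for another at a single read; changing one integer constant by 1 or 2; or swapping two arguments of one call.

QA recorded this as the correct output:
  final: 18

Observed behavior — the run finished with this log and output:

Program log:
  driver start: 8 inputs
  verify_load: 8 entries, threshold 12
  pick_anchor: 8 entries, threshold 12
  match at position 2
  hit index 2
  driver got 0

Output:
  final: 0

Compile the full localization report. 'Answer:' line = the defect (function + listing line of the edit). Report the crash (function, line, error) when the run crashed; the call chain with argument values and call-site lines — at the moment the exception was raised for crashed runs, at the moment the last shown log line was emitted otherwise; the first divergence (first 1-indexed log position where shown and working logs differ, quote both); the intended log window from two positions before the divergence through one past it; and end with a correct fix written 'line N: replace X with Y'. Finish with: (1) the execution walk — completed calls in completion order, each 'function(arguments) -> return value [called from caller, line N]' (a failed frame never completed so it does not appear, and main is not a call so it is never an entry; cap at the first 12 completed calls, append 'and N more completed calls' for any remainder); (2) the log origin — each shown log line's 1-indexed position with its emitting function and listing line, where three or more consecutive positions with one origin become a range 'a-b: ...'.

Answer: the defect is in scan_readings at line 23.
Core observation: Log line 6 is where behavior first shows: 'driver got 0' appears instead of 'driver got 18'.
Call chain: main.
First divergence: at position 6 the run shows 'driver got 0' where the working version logs 'driver got 18'.
Intended log window:
  4: match at position 2
  5: hit index 2
  6: driver got 18
Execution walk:
  pick_anchor([9, 7, 12, 11, 11, 12, 9, 8], 12) -> 2  [called from verify_load, line 10]
  verify_load([9, 7, 12, 11, 11, 12, 9, 8], 12) -> 36  [called from scan_readings, line 21]
  pack_ledger(2, 36) -> 0  [called from scan_readings, line 23]
  scan_readings([9, 7, 12, 11, 11, 12, 9, 8], 12) -> 0  [called from main, line 29]
Origin of each log line:
  1 — main, line 28
  2 — verify_load, line 9
  3 — pick_anchor, line 2
  4 — pick_anchor, line 5
  5 — verify_load, line 11
  6 — main, line 30
A correct fix: line 23: replace `pack_ledger(2, gap)` with `pack_ledger(gap, 2)`.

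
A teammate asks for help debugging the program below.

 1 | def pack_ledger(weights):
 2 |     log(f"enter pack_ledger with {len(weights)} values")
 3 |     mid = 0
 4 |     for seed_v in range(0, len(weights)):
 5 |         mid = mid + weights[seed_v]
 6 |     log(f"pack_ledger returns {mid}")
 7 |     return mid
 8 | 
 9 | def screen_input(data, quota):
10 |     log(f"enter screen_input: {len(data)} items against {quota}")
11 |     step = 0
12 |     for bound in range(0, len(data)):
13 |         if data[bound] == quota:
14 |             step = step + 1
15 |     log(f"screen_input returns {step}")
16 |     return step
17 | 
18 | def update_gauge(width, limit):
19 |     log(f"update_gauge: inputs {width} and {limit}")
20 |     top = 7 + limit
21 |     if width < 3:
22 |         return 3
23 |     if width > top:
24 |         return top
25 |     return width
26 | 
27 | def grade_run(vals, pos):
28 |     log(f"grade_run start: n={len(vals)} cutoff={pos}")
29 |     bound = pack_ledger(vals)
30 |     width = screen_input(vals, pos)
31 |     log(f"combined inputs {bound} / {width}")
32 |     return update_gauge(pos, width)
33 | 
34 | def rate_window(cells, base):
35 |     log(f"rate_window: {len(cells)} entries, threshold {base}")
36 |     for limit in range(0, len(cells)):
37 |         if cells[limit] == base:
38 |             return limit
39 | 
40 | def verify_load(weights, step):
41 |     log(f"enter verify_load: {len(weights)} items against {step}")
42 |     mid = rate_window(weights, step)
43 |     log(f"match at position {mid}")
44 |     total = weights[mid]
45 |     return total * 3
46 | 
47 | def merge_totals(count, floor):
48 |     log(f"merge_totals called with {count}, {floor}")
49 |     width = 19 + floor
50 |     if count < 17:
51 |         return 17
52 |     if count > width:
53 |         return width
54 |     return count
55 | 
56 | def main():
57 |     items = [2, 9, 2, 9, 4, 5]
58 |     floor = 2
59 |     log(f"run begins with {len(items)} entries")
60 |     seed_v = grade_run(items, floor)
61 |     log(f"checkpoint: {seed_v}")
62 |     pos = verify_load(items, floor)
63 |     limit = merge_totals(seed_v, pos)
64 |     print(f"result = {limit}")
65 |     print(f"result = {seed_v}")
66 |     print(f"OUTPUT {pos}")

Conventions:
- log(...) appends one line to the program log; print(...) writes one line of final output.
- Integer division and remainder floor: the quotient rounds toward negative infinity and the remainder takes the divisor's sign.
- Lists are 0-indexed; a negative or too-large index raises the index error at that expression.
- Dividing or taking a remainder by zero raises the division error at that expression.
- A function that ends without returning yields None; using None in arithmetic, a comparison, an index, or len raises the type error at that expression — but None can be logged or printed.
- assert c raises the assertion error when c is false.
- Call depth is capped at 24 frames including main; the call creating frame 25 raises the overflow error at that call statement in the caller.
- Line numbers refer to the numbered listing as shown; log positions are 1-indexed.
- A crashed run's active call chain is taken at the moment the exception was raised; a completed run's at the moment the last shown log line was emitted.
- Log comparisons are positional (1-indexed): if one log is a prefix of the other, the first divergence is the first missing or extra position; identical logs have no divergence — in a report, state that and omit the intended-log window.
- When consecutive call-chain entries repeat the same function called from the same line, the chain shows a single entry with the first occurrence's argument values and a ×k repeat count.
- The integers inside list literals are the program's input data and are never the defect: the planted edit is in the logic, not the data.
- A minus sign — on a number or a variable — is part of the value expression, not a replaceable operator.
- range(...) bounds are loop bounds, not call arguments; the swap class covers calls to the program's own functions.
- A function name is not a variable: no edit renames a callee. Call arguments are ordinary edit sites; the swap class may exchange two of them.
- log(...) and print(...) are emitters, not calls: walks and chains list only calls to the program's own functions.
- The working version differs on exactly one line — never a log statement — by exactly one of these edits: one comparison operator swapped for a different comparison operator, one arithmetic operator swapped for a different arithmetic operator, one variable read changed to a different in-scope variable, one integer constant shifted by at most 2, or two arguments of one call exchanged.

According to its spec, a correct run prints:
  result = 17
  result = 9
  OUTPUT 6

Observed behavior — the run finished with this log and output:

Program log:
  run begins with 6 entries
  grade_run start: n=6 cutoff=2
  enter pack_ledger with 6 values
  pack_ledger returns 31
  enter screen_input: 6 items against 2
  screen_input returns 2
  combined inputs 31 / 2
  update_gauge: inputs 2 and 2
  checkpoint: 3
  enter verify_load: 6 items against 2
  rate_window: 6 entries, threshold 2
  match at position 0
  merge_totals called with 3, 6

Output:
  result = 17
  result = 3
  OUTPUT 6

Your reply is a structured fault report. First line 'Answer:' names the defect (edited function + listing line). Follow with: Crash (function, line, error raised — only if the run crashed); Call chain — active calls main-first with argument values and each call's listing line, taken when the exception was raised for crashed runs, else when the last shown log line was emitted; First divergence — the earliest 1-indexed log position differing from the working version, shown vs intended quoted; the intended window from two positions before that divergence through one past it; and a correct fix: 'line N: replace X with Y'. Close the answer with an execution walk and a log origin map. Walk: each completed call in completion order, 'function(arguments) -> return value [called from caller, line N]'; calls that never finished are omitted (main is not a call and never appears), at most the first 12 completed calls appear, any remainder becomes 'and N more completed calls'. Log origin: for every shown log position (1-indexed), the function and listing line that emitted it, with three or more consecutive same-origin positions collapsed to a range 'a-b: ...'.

Answer: the defect is in grade_run at line 32.
Core observation: The earliest visible damage is log position 8 — 'update_gauge: inputs 2 and 2' rather than the intended 'update_gauge: inputs 31 and 2'.
Call chain: main -> merge_totals(3, 6) (called at line 63).
First divergence: at position 8 the run shows 'update_gauge: inputs 2 and 2' where the working version logs 'update_gauge: inputs 31 and 2'.
Intended log window:
  6: screen_input returns 2
  7: combined inputs 31 / 2
  8: update_gauge: inputs 31 and 2
  9: checkpoint: 9
Execution walk:
  pack_ledger([2, 9, 2, 9, 4, 5]) -> 31  [called from grade_run, line 29]
  screen_input([2, 9, 2, 9, 4, 5], 2) -> 2  [called from grade_run, line 30]
  update_gauge(2, 2) -> 3  [called from grade_run, line 32]
  grade_run([2, 9, 2, 9, 4, 5], 2) -> 3  [called from main, line 60]
  rate_window([2, 9, 2, 9, 4, 5], 2) -> 0  [called from verify_load, line 42]
  verify_load([2, 9, 2, 9, 4, 5], 2) -> 6  [called from main, line 62]
  merge_totals(3, 6) -> 17  [called from main, line 63]
Log origin:
  1: logged in main at line 59
  2: logged in grade_run at line 28
  3: logged in pack_ledger at line 2
  4: logged in pack_ledger at line 6
  5: logged in screen_input at line 10
  6: logged in screen_input at line 15
  7: logged in grade_run at line 31
  8: logged in update_gauge at line 19
  9: logged in main at line 61
  10: logged in verify_load at line 41
  11: logged in rate_window at line 35
  12: logged in verify_load at line 43
  13: logged in merge_totals at line 48
A correct fix: line 32: replace `pos` with `bound`.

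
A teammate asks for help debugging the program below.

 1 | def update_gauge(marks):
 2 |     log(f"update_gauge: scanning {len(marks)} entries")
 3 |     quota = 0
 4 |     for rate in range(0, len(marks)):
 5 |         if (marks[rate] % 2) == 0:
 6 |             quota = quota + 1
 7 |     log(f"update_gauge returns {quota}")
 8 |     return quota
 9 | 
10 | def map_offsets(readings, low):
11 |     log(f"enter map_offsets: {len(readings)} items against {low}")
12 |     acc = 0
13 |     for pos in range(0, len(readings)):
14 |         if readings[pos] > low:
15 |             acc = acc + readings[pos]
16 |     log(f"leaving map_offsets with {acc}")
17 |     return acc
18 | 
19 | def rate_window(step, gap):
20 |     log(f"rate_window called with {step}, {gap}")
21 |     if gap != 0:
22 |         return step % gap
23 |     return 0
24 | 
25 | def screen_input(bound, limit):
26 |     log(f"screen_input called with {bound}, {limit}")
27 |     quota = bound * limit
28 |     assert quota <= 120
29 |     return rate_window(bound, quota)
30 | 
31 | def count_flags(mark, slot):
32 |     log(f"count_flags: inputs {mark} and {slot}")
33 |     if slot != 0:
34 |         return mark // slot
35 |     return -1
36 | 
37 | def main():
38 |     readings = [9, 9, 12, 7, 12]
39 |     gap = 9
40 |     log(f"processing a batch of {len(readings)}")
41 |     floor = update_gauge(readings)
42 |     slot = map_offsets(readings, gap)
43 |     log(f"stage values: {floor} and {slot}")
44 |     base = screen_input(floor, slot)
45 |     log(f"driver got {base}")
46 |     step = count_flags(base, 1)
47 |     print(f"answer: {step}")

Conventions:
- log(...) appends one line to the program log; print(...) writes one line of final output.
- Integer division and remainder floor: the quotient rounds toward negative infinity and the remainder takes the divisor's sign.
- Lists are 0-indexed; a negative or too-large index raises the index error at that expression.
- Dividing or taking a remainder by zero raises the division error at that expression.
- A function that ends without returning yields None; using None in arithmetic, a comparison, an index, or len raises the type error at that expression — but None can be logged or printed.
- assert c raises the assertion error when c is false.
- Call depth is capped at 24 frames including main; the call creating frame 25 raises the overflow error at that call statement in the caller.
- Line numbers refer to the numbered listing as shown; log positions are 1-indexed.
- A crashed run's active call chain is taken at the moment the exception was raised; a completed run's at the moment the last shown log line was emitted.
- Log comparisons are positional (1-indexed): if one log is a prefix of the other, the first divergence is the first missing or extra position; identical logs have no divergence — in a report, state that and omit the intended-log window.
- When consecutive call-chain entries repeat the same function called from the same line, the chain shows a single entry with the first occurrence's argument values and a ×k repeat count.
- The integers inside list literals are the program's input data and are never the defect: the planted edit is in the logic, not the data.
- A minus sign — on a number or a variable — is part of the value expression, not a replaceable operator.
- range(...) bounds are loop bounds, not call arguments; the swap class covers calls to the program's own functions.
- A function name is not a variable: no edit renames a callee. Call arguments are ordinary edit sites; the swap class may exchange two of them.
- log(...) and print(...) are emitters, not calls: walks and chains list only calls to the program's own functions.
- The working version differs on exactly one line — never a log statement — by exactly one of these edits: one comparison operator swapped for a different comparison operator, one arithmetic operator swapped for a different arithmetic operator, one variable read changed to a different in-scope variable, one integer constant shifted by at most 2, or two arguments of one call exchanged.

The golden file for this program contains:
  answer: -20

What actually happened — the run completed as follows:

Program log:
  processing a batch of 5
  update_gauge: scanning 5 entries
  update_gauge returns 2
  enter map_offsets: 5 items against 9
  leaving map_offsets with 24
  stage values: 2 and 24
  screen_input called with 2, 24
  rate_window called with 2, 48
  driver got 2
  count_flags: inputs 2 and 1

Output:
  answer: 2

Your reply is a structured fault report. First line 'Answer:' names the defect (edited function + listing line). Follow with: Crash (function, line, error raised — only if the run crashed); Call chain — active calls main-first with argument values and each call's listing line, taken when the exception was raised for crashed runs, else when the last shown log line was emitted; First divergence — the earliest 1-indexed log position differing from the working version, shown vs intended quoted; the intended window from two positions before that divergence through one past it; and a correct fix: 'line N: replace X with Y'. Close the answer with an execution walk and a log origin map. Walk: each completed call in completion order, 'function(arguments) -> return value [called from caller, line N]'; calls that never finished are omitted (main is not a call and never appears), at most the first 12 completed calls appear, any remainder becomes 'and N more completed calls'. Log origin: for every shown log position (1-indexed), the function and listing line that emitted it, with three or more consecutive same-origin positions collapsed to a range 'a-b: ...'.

Answer: the defect is in screen_input at line 27.
Key observation: At log position 8 the runs split — shown 'rate_window called with 2, 48', but the working version logs 'rate_window called with 2, -22'.
Call chain: main -> count_flags(2, 1) (called at line 46).
First divergence: at position 8 the run shows 'rate_window called with 2, 48' where the working version logs 'rate_window called with 2, -22'.
Intended log window:
  6: stage values: 2 and 24
  7: screen_input called with 2, 24
  8: rate_window called with 2, -22
  9: driver got -20
Execution walk:
  update_gauge([9, 9, 12, 7, 12]) -> 2  [called from main, line 41]
  map_offsets([9, 9, 12, 7, 12], 9) -> 24  [called from main, line 42]
  rate_window(2, 48) -> 2  [called from screen_input, line 29]
  screen_input(2, 24) -> 2  [called from main, line 44]
  count_flags(2, 1) -> 2  [called from main, line 46]
Origin of each log line:
  1: from main, line 40
  2: from update_gauge, line 2
  3: from update_gauge, line 7
  4: from map_offsets, line 11
  5: from map_offsets, line 16
  6: from main, line 43
  7: from screen_input, line 26
  8: from rate_window, line 20
  9: from main, line 45
  10: from count_flags, line 32
A correct fix: line 27: replace `*` with `-`.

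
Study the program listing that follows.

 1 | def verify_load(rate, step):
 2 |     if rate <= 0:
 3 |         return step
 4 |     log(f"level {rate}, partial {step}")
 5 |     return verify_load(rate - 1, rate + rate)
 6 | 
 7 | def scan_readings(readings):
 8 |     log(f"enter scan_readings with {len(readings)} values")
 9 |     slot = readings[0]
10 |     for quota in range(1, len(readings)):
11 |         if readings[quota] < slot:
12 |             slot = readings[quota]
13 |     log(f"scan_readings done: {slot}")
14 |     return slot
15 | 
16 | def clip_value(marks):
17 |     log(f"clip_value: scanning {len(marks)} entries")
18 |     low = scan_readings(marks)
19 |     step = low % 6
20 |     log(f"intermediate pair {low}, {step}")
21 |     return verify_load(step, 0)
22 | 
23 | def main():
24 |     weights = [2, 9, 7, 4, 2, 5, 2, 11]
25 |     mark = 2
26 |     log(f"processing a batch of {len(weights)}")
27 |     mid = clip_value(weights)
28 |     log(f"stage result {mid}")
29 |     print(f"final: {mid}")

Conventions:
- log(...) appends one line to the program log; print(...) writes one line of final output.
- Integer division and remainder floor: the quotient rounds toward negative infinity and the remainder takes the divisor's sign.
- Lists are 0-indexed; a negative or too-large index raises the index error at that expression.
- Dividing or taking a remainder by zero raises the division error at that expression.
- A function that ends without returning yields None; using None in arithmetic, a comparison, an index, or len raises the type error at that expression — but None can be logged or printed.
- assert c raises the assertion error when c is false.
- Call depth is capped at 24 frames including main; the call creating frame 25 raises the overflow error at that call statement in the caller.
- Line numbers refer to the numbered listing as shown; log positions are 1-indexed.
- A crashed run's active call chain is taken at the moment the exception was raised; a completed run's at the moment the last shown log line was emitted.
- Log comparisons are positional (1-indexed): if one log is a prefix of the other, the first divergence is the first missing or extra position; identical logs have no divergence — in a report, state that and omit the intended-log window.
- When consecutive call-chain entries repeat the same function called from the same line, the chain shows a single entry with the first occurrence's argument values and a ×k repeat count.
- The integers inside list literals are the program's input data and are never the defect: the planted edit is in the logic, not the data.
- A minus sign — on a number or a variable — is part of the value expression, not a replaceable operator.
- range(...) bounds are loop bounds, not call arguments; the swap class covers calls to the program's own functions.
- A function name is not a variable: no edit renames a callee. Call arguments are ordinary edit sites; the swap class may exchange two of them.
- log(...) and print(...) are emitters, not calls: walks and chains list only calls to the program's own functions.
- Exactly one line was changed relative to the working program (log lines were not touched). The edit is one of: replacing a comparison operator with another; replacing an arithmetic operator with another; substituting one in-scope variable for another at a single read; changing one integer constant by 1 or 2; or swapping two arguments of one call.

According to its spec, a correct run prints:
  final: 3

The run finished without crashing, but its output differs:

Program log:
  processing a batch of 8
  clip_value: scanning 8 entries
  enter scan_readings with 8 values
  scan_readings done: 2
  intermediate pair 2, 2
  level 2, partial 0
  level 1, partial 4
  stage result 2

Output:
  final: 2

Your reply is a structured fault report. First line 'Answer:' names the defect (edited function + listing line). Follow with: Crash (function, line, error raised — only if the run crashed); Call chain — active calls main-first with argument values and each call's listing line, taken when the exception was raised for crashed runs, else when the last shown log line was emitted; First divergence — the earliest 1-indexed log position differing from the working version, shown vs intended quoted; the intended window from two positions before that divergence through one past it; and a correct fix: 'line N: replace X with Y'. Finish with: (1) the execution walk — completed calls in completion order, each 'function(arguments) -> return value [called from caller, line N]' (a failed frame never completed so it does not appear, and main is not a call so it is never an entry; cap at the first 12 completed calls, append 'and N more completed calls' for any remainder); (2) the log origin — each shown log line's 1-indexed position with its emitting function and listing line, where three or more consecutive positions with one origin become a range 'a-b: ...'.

Answer: the defect is in verify_load at line 5.
Key observation: Position 7 is the first bad log line: 'level 1, partial 4' should read 'level 1, partial 2'.
Call chain: main.
First divergence: position 7; shown 'level 1, partial 4' vs intended 'level 1, partial 2'.
Intended log window:
  5: intermediate pair 2, 2
  6: level 2, partial 0
  7: level 1, partial 2
  8: stage result 3
Execution walk:
  scan_readings([2, 9, 7, 4, 2, 5, 2, 11]) -> 2  [called from clip_value, line 18]
  verify_load(0, 2) -> 2  [called from verify_load, line 5]
  verify_load(1, 4) -> 2  [called from verify_load, line 5]
  verify_load(2, 0) -> 2  [called from clip_value, line 21]
  clip_value([2, 9, 7, 4, 2, 5, 2, 11]) -> 2  [called from main, line 27]
Log line origins:
  1: logged in main at line 26
  2: logged in clip_value at line 17
  3: logged in scan_readings at line 8
  4: logged in scan_readings at line 13
  5: logged in clip_value at line 20
  6: logged in verify_load at line 4
  7: logged in verify_load at line 4
  8: logged in main at line 28
A correct fix: line 5: replace `rate + rate` with `step + rate`.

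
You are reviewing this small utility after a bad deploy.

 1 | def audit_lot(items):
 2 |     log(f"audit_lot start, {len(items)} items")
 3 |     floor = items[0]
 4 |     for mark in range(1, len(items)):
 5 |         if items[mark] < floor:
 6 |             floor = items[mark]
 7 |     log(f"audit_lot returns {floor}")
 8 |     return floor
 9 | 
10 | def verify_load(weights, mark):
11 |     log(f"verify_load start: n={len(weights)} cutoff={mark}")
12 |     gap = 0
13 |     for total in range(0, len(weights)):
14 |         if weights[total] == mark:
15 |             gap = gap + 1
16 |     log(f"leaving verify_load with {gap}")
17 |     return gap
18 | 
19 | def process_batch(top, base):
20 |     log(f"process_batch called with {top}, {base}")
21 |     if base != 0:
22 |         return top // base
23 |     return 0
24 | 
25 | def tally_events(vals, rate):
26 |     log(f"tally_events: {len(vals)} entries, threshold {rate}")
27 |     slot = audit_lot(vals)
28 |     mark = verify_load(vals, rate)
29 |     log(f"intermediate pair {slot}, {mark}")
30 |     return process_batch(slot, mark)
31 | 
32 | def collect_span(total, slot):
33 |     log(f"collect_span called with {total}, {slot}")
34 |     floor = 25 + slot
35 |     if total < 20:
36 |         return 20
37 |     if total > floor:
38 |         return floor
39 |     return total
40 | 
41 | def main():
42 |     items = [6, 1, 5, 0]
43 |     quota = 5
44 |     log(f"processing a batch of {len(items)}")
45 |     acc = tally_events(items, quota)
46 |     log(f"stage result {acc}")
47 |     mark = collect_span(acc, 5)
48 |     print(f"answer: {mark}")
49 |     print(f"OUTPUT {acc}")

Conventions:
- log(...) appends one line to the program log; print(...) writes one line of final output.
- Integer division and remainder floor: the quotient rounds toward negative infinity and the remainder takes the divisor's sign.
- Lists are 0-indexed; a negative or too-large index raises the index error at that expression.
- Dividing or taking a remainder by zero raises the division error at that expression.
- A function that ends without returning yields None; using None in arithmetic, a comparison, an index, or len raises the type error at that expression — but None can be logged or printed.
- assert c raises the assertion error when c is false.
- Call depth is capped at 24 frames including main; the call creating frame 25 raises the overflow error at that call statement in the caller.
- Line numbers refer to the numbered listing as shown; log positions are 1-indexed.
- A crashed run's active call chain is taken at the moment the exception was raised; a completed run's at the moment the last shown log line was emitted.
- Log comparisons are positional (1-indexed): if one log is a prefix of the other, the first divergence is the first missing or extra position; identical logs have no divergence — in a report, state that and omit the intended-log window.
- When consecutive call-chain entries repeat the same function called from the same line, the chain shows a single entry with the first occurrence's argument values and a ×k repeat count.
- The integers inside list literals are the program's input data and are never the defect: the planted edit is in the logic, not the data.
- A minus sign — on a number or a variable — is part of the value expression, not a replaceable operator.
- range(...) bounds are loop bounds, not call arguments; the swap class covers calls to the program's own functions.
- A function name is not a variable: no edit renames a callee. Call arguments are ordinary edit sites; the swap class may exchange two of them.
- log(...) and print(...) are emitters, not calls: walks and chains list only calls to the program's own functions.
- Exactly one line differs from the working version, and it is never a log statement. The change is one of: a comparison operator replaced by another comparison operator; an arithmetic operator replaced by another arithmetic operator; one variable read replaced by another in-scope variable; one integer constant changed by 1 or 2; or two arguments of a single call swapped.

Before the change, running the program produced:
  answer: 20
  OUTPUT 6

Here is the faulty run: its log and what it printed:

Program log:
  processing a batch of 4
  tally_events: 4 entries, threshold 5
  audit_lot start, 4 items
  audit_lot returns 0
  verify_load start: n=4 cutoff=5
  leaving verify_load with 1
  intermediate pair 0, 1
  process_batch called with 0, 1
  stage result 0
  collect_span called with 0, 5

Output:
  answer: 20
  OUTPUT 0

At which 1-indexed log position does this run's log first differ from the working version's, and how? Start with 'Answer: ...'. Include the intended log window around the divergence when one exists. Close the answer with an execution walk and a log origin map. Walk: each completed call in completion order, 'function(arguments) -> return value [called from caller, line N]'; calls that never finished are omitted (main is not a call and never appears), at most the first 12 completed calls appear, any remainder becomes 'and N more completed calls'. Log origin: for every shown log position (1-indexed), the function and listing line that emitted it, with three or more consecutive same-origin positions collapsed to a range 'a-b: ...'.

Answer: position 4; shown 'audit_lot returns 0' vs intended 'audit_lot returns 6'.
Intended log window:
  2: tally_events: 4 entries, threshold 5
  3: audit_lot start, 4 items
  4: audit_lot returns 6
  5: verify_load start: n=4 cutoff=5
Execution walk:
  audit_lot([6, 1, 5, 0]) -> 0  [called from tally_events, line 27]
  verify_load([6, 1, 5, 0], 5) -> 1  [called from tally_events, line 28]
  process_batch(0, 1) -> 0  [called from tally_events, line 30]
  tally_events([6, 1, 5, 0], 5) -> 0  [called from main, line 45]
  collect_span(0, 5) -> 20  [called from main, line 47]
Log line origins:
  1 — main, line 44
  2 — tally_events, line 26
  3 — audit_lot, line 2
  4 — audit_lot, line 7
  5 — verify_load, line 11
  6 — verify_load, line 16
  7 — tally_events, line 29
  8 — process_batch, line 20
  9 — main, line 46
  10 — collect_span, line 33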